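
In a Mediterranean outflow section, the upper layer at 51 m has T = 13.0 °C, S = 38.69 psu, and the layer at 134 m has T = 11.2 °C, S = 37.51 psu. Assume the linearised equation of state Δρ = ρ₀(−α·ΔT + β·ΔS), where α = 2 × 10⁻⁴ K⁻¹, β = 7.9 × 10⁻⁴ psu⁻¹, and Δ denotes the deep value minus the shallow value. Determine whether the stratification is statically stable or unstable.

unstable

ΔT = 11.2 − 13.0 = -1.8 K and ΔS = 37.51 − 38.69 = -1.18 psu (deep − shallow).
−αΔT = 3.60 × 10⁻⁴; βΔS = -9.322 × 10⁻⁴; sum Δρ/ρ₀ = -5.722 × 10⁻⁴.
Δρ/ρ₀ < 0, so Δρ < 0: deeper water is lighter → statically unstable; the column would overturn.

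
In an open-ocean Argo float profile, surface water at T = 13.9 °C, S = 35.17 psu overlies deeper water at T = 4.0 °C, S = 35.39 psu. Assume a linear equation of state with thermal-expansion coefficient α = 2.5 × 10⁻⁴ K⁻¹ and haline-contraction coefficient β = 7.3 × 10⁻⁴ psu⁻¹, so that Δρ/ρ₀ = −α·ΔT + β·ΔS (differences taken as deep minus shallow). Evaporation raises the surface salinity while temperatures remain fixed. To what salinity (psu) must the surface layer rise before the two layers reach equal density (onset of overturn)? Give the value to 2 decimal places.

38.78 psu

Neutral buoyancy requires −α(T_deep − T_surf) + β(S_deep − S_surf′) = 0.
S_surf′ = S_deep − (α/β)·ΔT = 35.39 − (2.5 × 10⁻⁴/7.3 × 10⁻⁴)·(-9.9) = 38.7804 psu.
Increase required: 38.7804 − 35.17 = 3.6104 psu.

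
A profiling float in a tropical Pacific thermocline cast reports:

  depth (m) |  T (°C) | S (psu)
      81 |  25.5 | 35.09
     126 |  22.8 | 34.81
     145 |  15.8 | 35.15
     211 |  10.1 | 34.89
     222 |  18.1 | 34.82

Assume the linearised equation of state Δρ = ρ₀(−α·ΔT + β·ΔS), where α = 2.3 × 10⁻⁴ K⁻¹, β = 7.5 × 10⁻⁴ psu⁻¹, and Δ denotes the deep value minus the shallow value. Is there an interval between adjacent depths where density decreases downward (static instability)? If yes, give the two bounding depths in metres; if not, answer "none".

Evaluate Δρ/ρ₀ = −αΔT + βΔS across each adjacent pair:
  81–126 m: −αΔT+βΔS = −(2.3 × 10⁻⁴)(-2.7)+(7.5 × 10⁻⁴)(-0.28) = 4.1 × 10⁻⁴ → stable
  126–145 m: −αΔT+βΔS = −(2.3 × 10⁻⁴)(-7.0)+(7.5 × 10⁻⁴)(+0.34) = 1.9 × 10⁻³ → stable
  145–211 m: −αΔT+βΔS = −(2.3 × 10⁻⁴)(-5.7)+(7.5 × 10⁻⁴)(-0.26) = 1.1 × 10⁻³ → stable
  211–222 m: −αΔT+βΔS = −(2.3 × 10⁻⁴)(+8.0)+(7.5 × 10⁻⁴)(-0.07) = -1.9 × 10⁻³ → UNSTABLE
The 211–222 m interval has Δρ < 0: lighter water underlies denser water.

211–222 m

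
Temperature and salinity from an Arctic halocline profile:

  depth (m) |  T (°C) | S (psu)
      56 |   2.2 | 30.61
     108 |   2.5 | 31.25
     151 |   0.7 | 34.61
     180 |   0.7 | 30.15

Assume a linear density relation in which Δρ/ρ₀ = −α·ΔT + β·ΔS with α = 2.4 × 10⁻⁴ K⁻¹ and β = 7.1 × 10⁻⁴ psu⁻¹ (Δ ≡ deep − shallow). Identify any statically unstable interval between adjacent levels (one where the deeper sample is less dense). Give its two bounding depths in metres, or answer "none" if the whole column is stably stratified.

Evaluate Δρ/ρ₀ = −αΔT + βΔS across each adjacent pair:
  56–108 m: −αΔT+βΔS = −(2.4 × 10⁻⁴)(+0.3)+(7.1 × 10⁻⁴)(+0.64) = 3.8 × 10⁻⁴ → stable
  108–151 m: −αΔT+βΔS = −(2.4 × 10⁻⁴)(-1.8)+(7.1 × 10⁻⁴)(+3.36) = 2.8 × 10⁻³ → stable
  151–180 m: −αΔT+βΔS = −(2.4 × 10⁻⁴)(+0.0)+(7.1 × 10⁻⁴)(-4.46) = -3.2 × 10⁻³ → UNSTABLE
The 151–180 m interval has Δρ < 0: lighter water underlies denser water.

151–180 m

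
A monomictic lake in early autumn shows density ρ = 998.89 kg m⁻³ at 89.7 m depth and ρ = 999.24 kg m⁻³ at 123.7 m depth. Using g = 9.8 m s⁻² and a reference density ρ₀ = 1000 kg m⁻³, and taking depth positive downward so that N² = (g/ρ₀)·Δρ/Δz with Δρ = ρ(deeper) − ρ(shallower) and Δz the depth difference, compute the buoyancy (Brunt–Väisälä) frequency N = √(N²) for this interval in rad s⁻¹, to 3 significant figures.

0.0100 rad s⁻¹

Δρ = 999.24 − 998.89 = 0.35 kg m⁻³ over Δz = 123.7 − 89.7 = 34 m.
N² = (9.8/1000) × (0.35/34) = 1.0088 × 10⁻⁴ s⁻².
N = √(1.0088 × 10⁻⁴) = 0.010044 rad s⁻¹ ≈ 0.0100 rad s⁻¹.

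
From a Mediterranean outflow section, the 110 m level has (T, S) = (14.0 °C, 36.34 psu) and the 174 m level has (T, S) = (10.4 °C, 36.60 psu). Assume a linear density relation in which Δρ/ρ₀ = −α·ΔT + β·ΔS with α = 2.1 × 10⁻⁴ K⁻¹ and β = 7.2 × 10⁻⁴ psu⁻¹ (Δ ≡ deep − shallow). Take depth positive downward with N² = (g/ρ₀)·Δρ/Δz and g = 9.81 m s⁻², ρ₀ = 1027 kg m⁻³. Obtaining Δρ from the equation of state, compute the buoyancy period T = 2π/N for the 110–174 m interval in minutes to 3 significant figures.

ΔT = -3.6 K, ΔS = +0.26 psu (deep − shallow).
Δρ/ρ₀ = −αΔT + βΔS = 7.56 × 10⁻⁴ + 1.872 × 10⁻⁴ = 9.432 × 10⁻⁴, so Δρ ≈ 0.9687 kg m⁻³.
N² = (g/ρ₀)·Δρ/Δz = g·(Δρ/ρ₀)/Δz = 9.81 × 9.432 × 10⁻⁴ / 64 = 1.4457 × 10⁻⁴ s⁻².
N = √(1.4457 × 10⁻⁴) = 0.012024 rad s⁻¹ → T = 2π/N = 522.55 s = 8.7092 min ≈ 8.71 min.

8.71 min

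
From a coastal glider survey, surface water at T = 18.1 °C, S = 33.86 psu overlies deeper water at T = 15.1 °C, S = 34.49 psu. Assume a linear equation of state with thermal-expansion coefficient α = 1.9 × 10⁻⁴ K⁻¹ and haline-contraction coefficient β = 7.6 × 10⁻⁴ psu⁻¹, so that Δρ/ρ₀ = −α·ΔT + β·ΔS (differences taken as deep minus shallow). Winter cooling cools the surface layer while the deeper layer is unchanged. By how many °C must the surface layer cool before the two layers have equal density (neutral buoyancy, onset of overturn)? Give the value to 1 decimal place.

5.5 °C

Neutral buoyancy requires Δρ = 0, i.e. −α(T_deep − T_surf′) + β(S_deep − S_surf) = 0.
T_surf′ = T_deep − (β/α)·ΔS = 15.1 − (7.6 × 10⁻⁴/1.9 × 10⁻⁴)·(+0.63) = 12.580 °C.
Cooling required: 18.1 − (12.580) = 5.520 °C.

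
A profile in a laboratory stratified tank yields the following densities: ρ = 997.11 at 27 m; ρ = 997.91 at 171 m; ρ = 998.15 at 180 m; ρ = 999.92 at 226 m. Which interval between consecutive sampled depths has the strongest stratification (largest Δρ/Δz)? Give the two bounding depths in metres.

Compute the density gradient over each adjacent pair:
  27–171 m: Δρ/Δz = 0.80/144 = 5.6 × 10⁻³ kg m⁻⁴
  171–180 m: Δρ/Δz = 0.24/9 = 0.027 kg m⁻⁴
  180–226 m: Δρ/Δz = 1.77/46 = 0.038 kg m⁻⁴
The largest gradient is in the 180–226 m interval — the pycnocline.

180–226 m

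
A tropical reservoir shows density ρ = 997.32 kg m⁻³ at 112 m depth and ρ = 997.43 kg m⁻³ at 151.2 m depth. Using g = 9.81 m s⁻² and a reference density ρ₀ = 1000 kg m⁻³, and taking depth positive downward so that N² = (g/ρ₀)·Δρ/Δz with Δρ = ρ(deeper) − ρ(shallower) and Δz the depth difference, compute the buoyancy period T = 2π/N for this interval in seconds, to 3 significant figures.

1.20 × 10³ s

Δρ = 997.43 − 997.32 = 0.11 kg m⁻³ over Δz = 151.2 − 112 = 39.2 m.
N² = (9.81/1000) × (0.11/39.2) = 2.7528 × 10⁻⁵ s⁻².
N = √(2.7528 × 10⁻⁵) = 5.2467 × 10⁻³ rad s⁻¹, so T = 2π/N = 1.1975 × 10³ s ≈ 1.20 × 10³ s.
A positive N² confirms static stability across the interval.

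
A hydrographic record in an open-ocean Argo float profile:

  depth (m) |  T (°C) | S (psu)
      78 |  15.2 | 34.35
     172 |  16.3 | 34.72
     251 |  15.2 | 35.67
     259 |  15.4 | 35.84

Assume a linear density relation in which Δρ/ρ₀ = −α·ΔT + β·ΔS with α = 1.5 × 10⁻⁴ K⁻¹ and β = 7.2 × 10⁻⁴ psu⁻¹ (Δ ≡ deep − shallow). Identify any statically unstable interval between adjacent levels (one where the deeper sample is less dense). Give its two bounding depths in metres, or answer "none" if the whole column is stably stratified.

none

Evaluate Δρ/ρ₀ = −αΔT + βΔS across each adjacent pair:
  78–172 m: −αΔT+βΔS = −(1.5 × 10⁻⁴)(+1.1)+(7.2 × 10⁻⁴)(+0.37) = 1.0 × 10⁻⁴ → stable
  172–251 m: −αΔT+βΔS = −(1.5 × 10⁻⁴)(-1.1)+(7.2 × 10⁻⁴)(+0.95) = 8.5 × 10⁻⁴ → stable
  251–259 m: −αΔT+βΔS = −(1.5 × 10⁻⁴)(+0.2)+(7.2 × 10⁻⁴)(+0.17) = 9.2 × 10⁻⁵ → stable
Every interval has Δρ > 0: the column is stably stratified throughout.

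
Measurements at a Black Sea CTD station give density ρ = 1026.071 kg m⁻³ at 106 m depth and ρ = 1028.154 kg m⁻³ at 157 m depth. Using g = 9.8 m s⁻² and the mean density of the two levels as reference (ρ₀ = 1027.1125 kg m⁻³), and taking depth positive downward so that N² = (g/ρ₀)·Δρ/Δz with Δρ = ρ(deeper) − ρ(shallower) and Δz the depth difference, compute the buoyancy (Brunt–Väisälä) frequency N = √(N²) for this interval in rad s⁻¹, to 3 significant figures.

0.0197 rad s⁻¹

Δρ = 1028.154 − 1026.071 = 2.083 kg m⁻³ over Δz = 157 − 106 = 51 m.
N² = (9.8/1027.1125) × (2.083/51) = 3.8970 × 10⁻⁴ s⁻².
N = √(3.8970 × 10⁻⁴) = 0.019741 rad s⁻¹ ≈ 0.0197 rad s⁻¹.
Since Δρ > 0 the layer is stably stratified.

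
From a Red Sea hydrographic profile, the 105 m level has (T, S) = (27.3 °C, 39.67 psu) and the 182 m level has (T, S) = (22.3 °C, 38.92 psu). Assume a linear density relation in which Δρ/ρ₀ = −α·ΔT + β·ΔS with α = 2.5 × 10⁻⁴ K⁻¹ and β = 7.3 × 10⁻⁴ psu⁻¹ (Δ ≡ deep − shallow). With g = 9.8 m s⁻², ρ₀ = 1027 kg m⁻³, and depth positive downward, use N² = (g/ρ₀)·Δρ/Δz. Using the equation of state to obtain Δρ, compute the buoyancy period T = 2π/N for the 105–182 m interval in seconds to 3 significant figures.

664 s

ΔT = -5.0 K, ΔS = -0.75 psu (deep − shallow).
Δρ/ρ₀ = −αΔT + βΔS = 1.25 × 10⁻³ − 5.475 × 10⁻⁴ = 7.025 × 10⁻⁴, so Δρ ≈ 0.7215 kg m⁻³.
N² = (g/ρ₀)·Δρ/Δz = g·(Δρ/ρ₀)/Δz = 9.8 × 7.025 × 10⁻⁴ / 77 = 8.9409 × 10⁻⁵ s⁻².
N = √(8.9409 × 10⁻⁵) = 9.4556 × 10⁻³ rad s⁻¹ → T = 2π/N = 664.49 s ≈ 664 s.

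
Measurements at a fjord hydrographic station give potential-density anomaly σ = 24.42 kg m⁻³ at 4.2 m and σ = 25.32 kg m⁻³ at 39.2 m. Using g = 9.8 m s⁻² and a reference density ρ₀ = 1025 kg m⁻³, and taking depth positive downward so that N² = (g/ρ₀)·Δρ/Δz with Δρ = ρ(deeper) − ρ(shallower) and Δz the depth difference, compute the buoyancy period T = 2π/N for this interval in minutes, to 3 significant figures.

6.68 min

Δρ = 1025.32 − 1024.42 = 0.90 kg m⁻³ over Δz = 39.2 − 4.2 = 35 m.
N² = (9.8/1025) × (0.90/35) = 2.4585 × 10⁻⁴ s⁻².
N = √(2.4585 × 10⁻⁴) = 0.015680 rad s⁻¹, so T = 2π/N = 400.71 s = 6.6785 min ≈ 6.68 min.
Since Δρ > 0 the layer is stably stratified.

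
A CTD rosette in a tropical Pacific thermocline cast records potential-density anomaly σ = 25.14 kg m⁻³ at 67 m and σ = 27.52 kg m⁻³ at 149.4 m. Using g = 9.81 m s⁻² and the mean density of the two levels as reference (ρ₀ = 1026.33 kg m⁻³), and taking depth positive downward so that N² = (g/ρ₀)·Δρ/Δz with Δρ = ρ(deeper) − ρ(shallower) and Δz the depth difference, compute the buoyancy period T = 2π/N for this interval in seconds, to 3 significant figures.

378 s

Δρ = 1027.52 − 1025.14 = 2.38 kg m⁻³ over Δz = 149.4 − 67 = 82.4 m.
N² = (9.81/1026.33) × (2.38/82.4) = 2.7608 × 10⁻⁴ s⁻².
N = √(2.7608 × 10⁻⁴) = 0.016616 rad s⁻¹, so T = 2π/N = 378.14 s ≈ 378 s.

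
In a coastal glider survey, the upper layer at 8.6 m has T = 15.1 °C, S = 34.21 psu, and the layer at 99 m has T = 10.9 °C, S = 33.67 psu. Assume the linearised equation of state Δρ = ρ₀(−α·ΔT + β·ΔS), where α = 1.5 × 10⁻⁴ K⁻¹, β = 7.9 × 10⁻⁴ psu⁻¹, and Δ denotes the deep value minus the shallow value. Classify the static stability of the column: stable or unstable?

ΔT = 10.9 − 15.1 = -4.2 K and ΔS = 33.67 − 34.21 = -0.54 psu (deep − shallow).
−αΔT = 6.30 × 10⁻⁴; βΔS = -4.266 × 10⁻⁴; sum Δρ/ρ₀ = 2.034 × 10⁻⁴.
Δρ/ρ₀ > 0, so Δρ > 0: deeper water is denser → statically stable.

stable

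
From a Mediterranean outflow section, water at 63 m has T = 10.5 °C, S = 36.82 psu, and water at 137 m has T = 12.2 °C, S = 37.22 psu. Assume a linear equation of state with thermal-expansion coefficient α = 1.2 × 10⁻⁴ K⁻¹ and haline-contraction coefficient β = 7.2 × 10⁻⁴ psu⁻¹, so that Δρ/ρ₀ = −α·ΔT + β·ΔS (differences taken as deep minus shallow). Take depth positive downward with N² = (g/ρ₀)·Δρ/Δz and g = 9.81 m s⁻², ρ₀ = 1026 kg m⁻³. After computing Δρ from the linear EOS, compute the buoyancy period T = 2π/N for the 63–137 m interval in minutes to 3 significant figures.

31.4 min

ΔT = +1.7 K, ΔS = +0.40 psu (deep − shallow).
Δρ/ρ₀ = −αΔT + βΔS = -2.04 × 10⁻⁴ + 2.88 × 10⁻⁴ = 8.40 × 10⁻⁵, so Δρ ≈ 0.08618 kg m⁻³.
N² = (g/ρ₀)·Δρ/Δz = g·(Δρ/ρ₀)/Δz = 9.81 × 8.40 × 10⁻⁵ / 74 = 1.1136 × 10⁻⁵ s⁻².
N = √(1.1136 × 10⁻⁵) = 3.3371 × 10⁻³ rad s⁻¹ → T = 2π/N = 1.8828 × 10³ s = 31.380 min ≈ 31.4 min.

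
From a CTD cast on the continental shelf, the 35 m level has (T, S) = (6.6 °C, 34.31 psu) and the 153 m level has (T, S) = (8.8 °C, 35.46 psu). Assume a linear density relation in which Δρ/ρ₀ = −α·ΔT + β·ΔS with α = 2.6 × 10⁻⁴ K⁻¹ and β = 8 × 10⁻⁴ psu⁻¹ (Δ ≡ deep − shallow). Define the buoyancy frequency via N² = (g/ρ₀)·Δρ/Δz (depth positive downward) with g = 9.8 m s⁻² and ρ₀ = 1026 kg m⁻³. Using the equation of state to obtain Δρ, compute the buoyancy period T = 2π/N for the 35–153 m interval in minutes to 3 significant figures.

ΔT = +2.2 K, ΔS = +1.15 psu (deep − shallow).
Δρ/ρ₀ = −αΔT + βΔS = -5.72 × 10⁻⁴ + 9.20 × 10⁻⁴ = 3.48 × 10⁻⁴, so Δρ ≈ 0.3570 kg m⁻³.
N² = (g/ρ₀)·Δρ/Δz = g·(Δρ/ρ₀)/Δz = 9.8 × 3.48 × 10⁻⁴ / 118 = 2.8902 × 10⁻⁵ s⁻².
N = √(2.8902 × 10⁻⁵) = 5.3761 × 10⁻³ rad s⁻¹ → T = 2π/N = 1.1687 × 10³ s = 19.478 min ≈ 19.5 min.

19.5 min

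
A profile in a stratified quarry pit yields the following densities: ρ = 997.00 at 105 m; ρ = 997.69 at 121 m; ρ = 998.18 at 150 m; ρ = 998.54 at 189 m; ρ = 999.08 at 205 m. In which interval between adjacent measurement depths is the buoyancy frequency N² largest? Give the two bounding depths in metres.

Compute the density gradient over each adjacent pair:
  105–121 m: Δρ/Δz = 0.69/16 = 0.043 kg m⁻⁴
  121–150 m: Δρ/Δz = 0.49/29 = 0.017 kg m⁻⁴
  150–189 m: Δρ/Δz = 0.36/39 = 9.2 × 10⁻³ kg m⁻⁴
  189–205 m: Δρ/Δz = 0.54/16 = 0.034 kg m⁻⁴
The largest gradient is in the 105–121 m interval — the pycnocline.

105–121 m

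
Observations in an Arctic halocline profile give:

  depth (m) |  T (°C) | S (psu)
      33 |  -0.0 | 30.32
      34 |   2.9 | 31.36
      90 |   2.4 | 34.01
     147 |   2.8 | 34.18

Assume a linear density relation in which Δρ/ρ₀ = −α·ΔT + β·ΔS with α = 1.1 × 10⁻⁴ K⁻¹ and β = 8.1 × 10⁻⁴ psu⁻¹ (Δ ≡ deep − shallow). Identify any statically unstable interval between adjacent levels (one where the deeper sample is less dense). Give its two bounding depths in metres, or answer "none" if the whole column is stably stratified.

Evaluate Δρ/ρ₀ = −αΔT + βΔS across each adjacent pair:
  33–34 m: −αΔT+βΔS = −(1.1 × 10⁻⁴)(+2.9)+(8.1 × 10⁻⁴)(+1.04) = 5.2 × 10⁻⁴ → stable
  34–90 m: −αΔT+βΔS = −(1.1 × 10⁻⁴)(-0.5)+(8.1 × 10⁻⁴)(+2.65) = 2.2 × 10⁻³ → stable
  90–147 m: −αΔT+βΔS = −(1.1 × 10⁻⁴)(+0.4)+(8.1 × 10⁻⁴)(+0.17) = 9.4 × 10⁻⁵ → stable
Every interval has Δρ > 0: the column is stably stratified throughout.

none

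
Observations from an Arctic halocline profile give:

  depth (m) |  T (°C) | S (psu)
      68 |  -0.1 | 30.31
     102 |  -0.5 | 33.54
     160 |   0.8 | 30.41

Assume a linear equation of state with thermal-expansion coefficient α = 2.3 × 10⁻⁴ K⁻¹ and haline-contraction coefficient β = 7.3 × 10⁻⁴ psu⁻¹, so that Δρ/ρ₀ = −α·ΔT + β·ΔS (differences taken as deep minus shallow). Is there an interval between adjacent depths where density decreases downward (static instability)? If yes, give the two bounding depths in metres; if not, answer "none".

102–160 m

Evaluate Δρ/ρ₀ = −αΔT + βΔS across each adjacent pair:
  68–102 m: −αΔT+βΔS = −(2.3 × 10⁻⁴)(-0.4)+(7.3 × 10⁻⁴)(+3.23) = 2.4 × 10⁻³ → stable
  102–160 m: −αΔT+βΔS = −(2.3 × 10⁻⁴)(+1.3)+(7.3 × 10⁻⁴)(-3.13) = -2.6 × 10⁻³ → UNSTABLE
The 102–160 m interval has Δρ < 0: lighter water underlies denser water.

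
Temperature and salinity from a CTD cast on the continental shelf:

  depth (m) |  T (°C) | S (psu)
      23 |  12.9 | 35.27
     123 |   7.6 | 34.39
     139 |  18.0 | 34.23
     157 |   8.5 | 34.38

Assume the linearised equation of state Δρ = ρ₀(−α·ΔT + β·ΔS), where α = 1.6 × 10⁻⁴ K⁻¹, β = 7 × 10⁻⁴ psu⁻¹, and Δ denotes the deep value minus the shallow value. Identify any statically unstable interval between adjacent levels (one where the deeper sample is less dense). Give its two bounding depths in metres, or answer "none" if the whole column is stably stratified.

123–139 m

Evaluate Δρ/ρ₀ = −αΔT + βΔS across each adjacent pair:
  23–123 m: −αΔT+βΔS = −(1.6 × 10⁻⁴)(-5.3)+(7 × 10⁻⁴)(-0.88) = 2.3 × 10⁻⁴ → stable
  123–139 m: −αΔT+βΔS = −(1.6 × 10⁻⁴)(+10.4)+(7 × 10⁻⁴)(-0.16) = -1.8 × 10⁻³ → UNSTABLE
  139–157 m: −αΔT+βΔS = −(1.6 × 10⁻⁴)(-9.5)+(7 × 10⁻⁴)(+0.15) = 1.6 × 10⁻³ → stable
The 123–139 m interval has Δρ < 0: lighter water underlies denser water.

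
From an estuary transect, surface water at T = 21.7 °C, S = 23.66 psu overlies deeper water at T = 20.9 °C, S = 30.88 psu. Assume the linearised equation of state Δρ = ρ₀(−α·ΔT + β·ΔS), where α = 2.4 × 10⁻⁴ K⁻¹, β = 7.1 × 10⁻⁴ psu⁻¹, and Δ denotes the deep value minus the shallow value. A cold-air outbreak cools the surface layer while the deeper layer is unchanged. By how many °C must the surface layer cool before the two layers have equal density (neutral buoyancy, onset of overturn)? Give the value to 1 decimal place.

22.2 °C

Neutral buoyancy requires Δρ = 0, i.e. −α(T_deep − T_surf′) + β(S_deep − S_surf) = 0.
T_surf′ = T_deep − (β/α)·ΔS = 20.9 − (7.1 × 10⁻⁴/2.4 × 10⁻⁴)·(+7.22) = -0.459 °C.
Cooling required: 21.7 − (-0.459) = 22.159 °C.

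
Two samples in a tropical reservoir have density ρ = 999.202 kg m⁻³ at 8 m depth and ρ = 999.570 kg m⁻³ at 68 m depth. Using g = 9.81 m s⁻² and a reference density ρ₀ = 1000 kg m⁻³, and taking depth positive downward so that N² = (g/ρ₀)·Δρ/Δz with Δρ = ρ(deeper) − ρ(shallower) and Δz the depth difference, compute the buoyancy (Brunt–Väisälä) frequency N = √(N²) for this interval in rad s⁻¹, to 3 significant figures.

Δρ = 999.570 − 999.202 = 0.368 kg m⁻³ over Δz = 68 − 8 = 60 m.
N² = (9.81/1000) × (0.368/60) = 6.0168 × 10⁻⁵ s⁻².
N = √(6.0168 × 10⁻⁵) = 7.7568 × 10⁻³ rad s⁻¹ ≈ 7.76 × 10⁻³ rad s⁻¹.

7.76 × 10⁻³ rad s⁻¹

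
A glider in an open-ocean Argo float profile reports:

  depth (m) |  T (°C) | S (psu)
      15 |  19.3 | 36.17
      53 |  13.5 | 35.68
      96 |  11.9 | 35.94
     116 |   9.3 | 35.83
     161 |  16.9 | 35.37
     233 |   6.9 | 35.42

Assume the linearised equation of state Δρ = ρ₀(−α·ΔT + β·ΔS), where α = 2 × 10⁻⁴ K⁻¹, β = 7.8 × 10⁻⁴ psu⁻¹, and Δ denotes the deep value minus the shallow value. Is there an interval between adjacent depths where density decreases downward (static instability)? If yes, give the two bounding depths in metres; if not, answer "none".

116–161 m

Evaluate Δρ/ρ₀ = −αΔT + βΔS across each adjacent pair:
  15–53 m: −αΔT+βΔS = −(2 × 10⁻⁴)(-5.8)+(7.8 × 10⁻⁴)(-0.49) = 7.8 × 10⁻⁴ → stable
  53–96 m: −αΔT+βΔS = −(2 × 10⁻⁴)(-1.6)+(7.8 × 10⁻⁴)(+0.26) = 5.2 × 10⁻⁴ → stable
  96–116 m: −αΔT+βΔS = −(2 × 10⁻⁴)(-2.6)+(7.8 × 10⁻⁴)(-0.11) = 4.3 × 10⁻⁴ → stable
  116–161 m: −αΔT+βΔS = −(2 × 10⁻⁴)(+7.6)+(7.8 × 10⁻⁴)(-0.46) = -1.9 × 10⁻³ → UNSTABLE
  161–233 m: −αΔT+βΔS = −(2 × 10⁻⁴)(-10.0)+(7.8 × 10⁻⁴)(+0.05) = 2.0 × 10⁻³ → stable
The 116–161 m interval has Δρ < 0: lighter water underlies denser water.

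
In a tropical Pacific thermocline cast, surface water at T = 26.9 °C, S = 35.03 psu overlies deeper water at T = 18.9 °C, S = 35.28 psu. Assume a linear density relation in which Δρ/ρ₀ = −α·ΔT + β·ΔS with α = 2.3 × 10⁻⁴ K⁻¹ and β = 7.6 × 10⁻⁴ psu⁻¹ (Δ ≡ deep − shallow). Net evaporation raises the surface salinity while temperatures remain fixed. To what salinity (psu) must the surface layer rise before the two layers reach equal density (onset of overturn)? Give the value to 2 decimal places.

Neutral buoyancy requires −α(T_deep − T_surf) + β(S_deep − S_surf′) = 0.
S_surf′ = S_deep − (α/β)·ΔT = 35.28 − (2.3 × 10⁻⁴/7.6 × 10⁻⁴)·(-8.0) = 37.7011 psu.
Increase required: 37.7011 − 35.03 = 2.6711 psu.

37.70 psu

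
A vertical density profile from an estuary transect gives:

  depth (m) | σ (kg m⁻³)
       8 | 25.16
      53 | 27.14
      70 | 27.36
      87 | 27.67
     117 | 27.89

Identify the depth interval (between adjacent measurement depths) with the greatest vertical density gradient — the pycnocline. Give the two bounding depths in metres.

8–53 m

Compute the density gradient over each adjacent pair:
  8–53 m: Δρ/Δz = 1.98/45 = 0.044 kg m⁻⁴
  53–70 m: Δρ/Δz = 0.22/17 = 0.013 kg m⁻⁴
  70–87 m: Δρ/Δz = 0.31/17 = 0.018 kg m⁻⁴
  87–117 m: Δρ/Δz = 0.22/30 = 7.3 × 10⁻³ kg m⁻⁴
The largest gradient is in the 8–53 m interval — the pycnocline.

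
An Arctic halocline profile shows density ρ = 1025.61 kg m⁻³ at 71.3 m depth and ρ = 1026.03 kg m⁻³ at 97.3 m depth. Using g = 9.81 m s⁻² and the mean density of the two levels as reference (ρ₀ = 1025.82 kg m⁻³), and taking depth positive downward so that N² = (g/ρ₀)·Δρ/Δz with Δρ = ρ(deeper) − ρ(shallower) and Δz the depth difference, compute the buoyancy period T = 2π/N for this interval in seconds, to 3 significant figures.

Δρ = 1026.03 − 1025.61 = 0.42 kg m⁻³ over Δz = 97.3 − 71.3 = 26 m.
N² = (9.81/1025.82) × (0.42/26) = 1.5448 × 10⁻⁴ s⁻².
N = √(1.5448 × 10⁻⁴) = 0.012429 rad s⁻¹, so T = 2π/N = 505.53 s ≈ 506 s.

506 s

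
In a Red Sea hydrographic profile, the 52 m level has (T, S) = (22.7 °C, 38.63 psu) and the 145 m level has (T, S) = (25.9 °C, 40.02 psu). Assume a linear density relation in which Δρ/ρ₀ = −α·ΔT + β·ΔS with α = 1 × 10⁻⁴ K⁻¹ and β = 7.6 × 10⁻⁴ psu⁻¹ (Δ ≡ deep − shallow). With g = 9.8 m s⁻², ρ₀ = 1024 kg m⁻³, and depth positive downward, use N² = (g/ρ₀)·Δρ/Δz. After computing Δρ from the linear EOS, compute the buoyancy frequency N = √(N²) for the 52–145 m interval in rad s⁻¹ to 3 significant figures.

ΔT = +3.2 K, ΔS = +1.39 psu (deep − shallow).
Δρ/ρ₀ = −αΔT + βΔS = -3.20 × 10⁻⁴ + 1.0564 × 10⁻³ = 7.364 × 10⁻⁴, so Δρ ≈ 0.7541 kg m⁻³.
N² = (g/ρ₀)·Δρ/Δz = g·(Δρ/ρ₀)/Δz = 9.8 × 7.364 × 10⁻⁴ / 93 = 7.7599 × 10⁻⁵ s⁻².
N = √(7.7599 × 10⁻⁵) = 8.8090 × 10⁻³ rad s⁻¹ ≈ 8.81 × 10⁻³ rad s⁻¹.

8.81 × 10⁻³ rad s⁻¹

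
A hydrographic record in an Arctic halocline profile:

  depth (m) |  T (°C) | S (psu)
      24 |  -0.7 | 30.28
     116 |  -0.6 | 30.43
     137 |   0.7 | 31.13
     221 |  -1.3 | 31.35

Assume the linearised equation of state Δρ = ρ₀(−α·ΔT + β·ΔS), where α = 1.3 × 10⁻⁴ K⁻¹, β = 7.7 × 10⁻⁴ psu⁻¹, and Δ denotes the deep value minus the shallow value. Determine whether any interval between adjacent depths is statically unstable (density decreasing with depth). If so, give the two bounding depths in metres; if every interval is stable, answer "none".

none

Evaluate Δρ/ρ₀ = −αΔT + βΔS across each adjacent pair:
  24–116 m: −αΔT+βΔS = −(1.3 × 10⁻⁴)(+0.1)+(7.7 × 10⁻⁴)(+0.15) = 1.0 × 10⁻⁴ → stable
  116–137 m: −αΔT+βΔS = −(1.3 × 10⁻⁴)(+1.3)+(7.7 × 10⁻⁴)(+0.70) = 3.7 × 10⁻⁴ → stable
  137–221 m: −αΔT+βΔS = −(1.3 × 10⁻⁴)(-2.0)+(7.7 × 10⁻⁴)(+0.22) = 4.3 × 10⁻⁴ → stable
Every interval has Δρ > 0: the column is stably stratified throughout.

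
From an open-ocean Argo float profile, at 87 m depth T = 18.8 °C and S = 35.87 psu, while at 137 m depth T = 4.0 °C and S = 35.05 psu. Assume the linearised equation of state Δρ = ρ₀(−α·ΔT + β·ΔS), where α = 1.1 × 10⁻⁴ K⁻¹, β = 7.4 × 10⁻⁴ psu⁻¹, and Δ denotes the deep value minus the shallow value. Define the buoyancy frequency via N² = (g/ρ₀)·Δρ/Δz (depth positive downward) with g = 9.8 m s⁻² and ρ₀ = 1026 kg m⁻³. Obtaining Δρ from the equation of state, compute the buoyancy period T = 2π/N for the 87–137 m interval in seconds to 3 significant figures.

ΔT = -14.8 K, ΔS = -0.82 psu (deep − shallow).
Δρ/ρ₀ = −αΔT + βΔS = 1.628 × 10⁻³ − 6.068 × 10⁻⁴ = 1.0212 × 10⁻³, so Δρ ≈ 1.048 kg m⁻³.
N² = (g/ρ₀)·Δρ/Δz = g·(Δρ/ρ₀)/Δz = 9.8 × 1.0212 × 10⁻³ / 50 = 2.0016 × 10⁻⁴ s⁻².
N = √(2.0016 × 10⁻⁴) = 0.014148 rad s⁻¹ → T = 2π/N = 444.10 s ≈ 444 s.

444 s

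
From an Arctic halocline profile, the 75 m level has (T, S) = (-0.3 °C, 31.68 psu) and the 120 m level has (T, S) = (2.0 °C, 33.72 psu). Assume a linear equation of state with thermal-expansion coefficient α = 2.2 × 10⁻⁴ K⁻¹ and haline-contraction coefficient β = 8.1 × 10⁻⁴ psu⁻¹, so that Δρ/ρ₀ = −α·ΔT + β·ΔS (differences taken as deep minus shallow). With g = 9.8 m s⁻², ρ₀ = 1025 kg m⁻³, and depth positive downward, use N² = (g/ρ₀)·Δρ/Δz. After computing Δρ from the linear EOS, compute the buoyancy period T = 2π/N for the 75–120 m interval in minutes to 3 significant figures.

ΔT = +2.3 K, ΔS = +2.04 psu (deep − shallow).
Δρ/ρ₀ = −αΔT + βΔS = -5.06 × 10⁻⁴ + 1.6524 × 10⁻³ = 1.1464 × 10⁻³, so Δρ ≈ 1.175 kg m⁻³.
N² = (g/ρ₀)·Δρ/Δz = g·(Δρ/ρ₀)/Δz = 9.8 × 1.1464 × 10⁻³ / 45 = 2.4966 × 10⁻⁴ s⁻².
N = √(2.4966 × 10⁻⁴) = 0.015801 rad s⁻¹ → T = 2π/N = 397.64 s = 6.6273 min ≈ 6.63 min.

6.63 min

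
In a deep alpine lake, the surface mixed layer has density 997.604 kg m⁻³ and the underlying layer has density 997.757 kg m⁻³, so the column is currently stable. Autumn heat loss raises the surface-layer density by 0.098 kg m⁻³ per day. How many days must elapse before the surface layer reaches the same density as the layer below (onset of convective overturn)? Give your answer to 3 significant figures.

Density deficit of the surface layer: 997.757 − 997.604 = 0.153 kg m⁻³.
Required change = 0.153 / 0.098 = 1.56 days.

1.56 days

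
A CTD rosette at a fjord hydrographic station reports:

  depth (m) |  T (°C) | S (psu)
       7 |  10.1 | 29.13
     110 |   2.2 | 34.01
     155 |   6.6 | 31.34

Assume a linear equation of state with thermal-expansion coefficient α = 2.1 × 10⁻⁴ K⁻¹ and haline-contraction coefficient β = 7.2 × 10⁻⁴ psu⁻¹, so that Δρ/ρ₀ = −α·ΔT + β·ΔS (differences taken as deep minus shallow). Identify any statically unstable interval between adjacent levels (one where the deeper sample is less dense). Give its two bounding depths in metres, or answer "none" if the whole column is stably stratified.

Evaluate Δρ/ρ₀ = −αΔT + βΔS across each adjacent pair:
  7–110 m: −αΔT+βΔS = −(2.1 × 10⁻⁴)(-7.9)+(7.2 × 10⁻⁴)(+4.88) = 5.2 × 10⁻³ → stable
  110–155 m: −αΔT+βΔS = −(2.1 × 10⁻⁴)(+4.4)+(7.2 × 10⁻⁴)(-2.67) = -2.8 × 10⁻³ → UNSTABLE
The 110–155 m interval has Δρ < 0: lighter water underlies denser water.

110–155 m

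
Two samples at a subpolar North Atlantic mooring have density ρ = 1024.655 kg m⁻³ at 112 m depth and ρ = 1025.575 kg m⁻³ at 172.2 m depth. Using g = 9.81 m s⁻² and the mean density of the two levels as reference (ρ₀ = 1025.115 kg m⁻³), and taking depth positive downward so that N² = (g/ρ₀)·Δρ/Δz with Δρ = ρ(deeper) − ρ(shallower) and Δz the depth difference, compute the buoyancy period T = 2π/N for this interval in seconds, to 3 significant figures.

Δρ = 1025.575 − 1024.655 = 0.920 kg m⁻³ over Δz = 172.2 − 112 = 60.2 m.
N² = (9.81/1025.115) × (0.920/60.2) = 1.4625 × 10⁻⁴ s⁻².
N = √(1.4625 × 10⁻⁴) = 0.012093 rad s⁻¹, so T = 2π/N = 519.57 s ≈ 520 s.
Since Δρ > 0 the layer is stably stratified.

520 s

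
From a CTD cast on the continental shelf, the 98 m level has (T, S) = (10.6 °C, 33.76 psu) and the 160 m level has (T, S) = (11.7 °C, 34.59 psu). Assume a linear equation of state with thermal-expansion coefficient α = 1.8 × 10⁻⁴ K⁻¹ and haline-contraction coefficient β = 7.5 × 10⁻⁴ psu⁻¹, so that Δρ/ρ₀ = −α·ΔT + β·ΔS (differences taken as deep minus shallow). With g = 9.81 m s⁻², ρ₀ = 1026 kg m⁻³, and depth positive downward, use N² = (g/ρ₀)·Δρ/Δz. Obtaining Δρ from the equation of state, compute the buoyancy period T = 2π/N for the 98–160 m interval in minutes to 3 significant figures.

12.8 min

ΔT = +1.1 K, ΔS = +0.83 psu (deep − shallow).
Δρ/ρ₀ = −αΔT + βΔS = -1.98 × 10⁻⁴ + 6.225 × 10⁻⁴ = 4.245 × 10⁻⁴, so Δρ ≈ 0.4355 kg m⁻³.
N² = (g/ρ₀)·Δρ/Δz = g·(Δρ/ρ₀)/Δz = 9.81 × 4.245 × 10⁻⁴ / 62 = 6.7167 × 10⁻⁵ s⁻².
N = √(6.7167 × 10⁻⁵) = 8.1955 × 10⁻³ rad s⁻¹ → T = 2π/N = 766.66 s = 12.778 min ≈ 12.8 min.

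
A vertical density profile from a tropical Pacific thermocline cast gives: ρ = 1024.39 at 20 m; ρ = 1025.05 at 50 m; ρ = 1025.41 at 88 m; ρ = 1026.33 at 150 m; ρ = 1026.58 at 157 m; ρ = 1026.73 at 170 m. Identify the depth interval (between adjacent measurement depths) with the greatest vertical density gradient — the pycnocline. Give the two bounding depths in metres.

Compute the density gradient over each adjacent pair:
  20–50 m: Δρ/Δz = 0.66/30 = 0.022 kg m⁻⁴
  50–88 m: Δρ/Δz = 0.36/38 = 9.5 × 10⁻³ kg m⁻⁴
  88–150 m: Δρ/Δz = 0.92/62 = 0.015 kg m⁻⁴
  150–157 m: Δρ/Δz = 0.25/7 = 0.036 kg m⁻⁴
  157–170 m: Δρ/Δz = 0.15/13 = 0.012 kg m⁻⁴
The largest gradient is in the 150–157 m interval — the pycnocline.

150–157 m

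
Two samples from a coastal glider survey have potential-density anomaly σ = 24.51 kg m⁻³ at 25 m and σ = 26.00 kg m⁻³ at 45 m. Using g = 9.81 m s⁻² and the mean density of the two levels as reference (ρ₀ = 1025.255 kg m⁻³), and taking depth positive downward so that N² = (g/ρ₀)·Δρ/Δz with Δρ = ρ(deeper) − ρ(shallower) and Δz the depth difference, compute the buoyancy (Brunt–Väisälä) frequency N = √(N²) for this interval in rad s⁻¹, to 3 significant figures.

0.0267 rad s⁻¹

Δρ = 1026.00 − 1024.51 = 1.49 kg m⁻³ over Δz = 45 − 25 = 20 m.
N² = (9.81/1025.255) × (1.49/20) = 7.1284 × 10⁻⁴ s⁻².
N = √(7.1284 × 10⁻⁴) = 0.026699 rad s⁻¹ ≈ 0.0267 rad s⁻¹.
Since Δρ > 0 the layer is stably stratified.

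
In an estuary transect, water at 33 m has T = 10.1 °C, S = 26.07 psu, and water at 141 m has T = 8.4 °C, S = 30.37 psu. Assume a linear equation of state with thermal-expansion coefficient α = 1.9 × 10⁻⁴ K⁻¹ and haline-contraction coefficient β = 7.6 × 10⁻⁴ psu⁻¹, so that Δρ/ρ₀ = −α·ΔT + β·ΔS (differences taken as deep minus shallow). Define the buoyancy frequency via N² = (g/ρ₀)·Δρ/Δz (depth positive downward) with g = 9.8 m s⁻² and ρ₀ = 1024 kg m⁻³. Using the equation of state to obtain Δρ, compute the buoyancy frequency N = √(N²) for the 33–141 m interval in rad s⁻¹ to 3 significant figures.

0.0181 rad s⁻¹

ΔT = -1.7 K, ΔS = +4.30 psu (deep − shallow).
Δρ/ρ₀ = −αΔT + βΔS = 3.23 × 10⁻⁴ + 3.268 × 10⁻³ = 3.591 × 10⁻³, so Δρ ≈ 3.677 kg m⁻³.
N² = (g/ρ₀)·Δρ/Δz = g·(Δρ/ρ₀)/Δz = 9.8 × 3.591 × 10⁻³ / 108 = 3.2585 × 10⁻⁴ s⁻².
N = √(3.2585 × 10⁻⁴) = 0.018051 rad s⁻¹ ≈ 0.0181 rad s⁻¹.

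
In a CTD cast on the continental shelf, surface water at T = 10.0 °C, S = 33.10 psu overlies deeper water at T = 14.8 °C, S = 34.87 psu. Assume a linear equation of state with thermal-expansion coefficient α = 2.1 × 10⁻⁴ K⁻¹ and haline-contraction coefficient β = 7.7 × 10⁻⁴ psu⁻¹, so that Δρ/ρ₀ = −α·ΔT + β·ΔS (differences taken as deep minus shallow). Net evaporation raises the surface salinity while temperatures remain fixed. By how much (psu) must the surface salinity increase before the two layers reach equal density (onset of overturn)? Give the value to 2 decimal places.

Neutral buoyancy requires −α(T_deep − T_surf) + β(S_deep − S_surf′) = 0.
S_surf′ = S_deep − (α/β)·ΔT = 34.87 − (2.1 × 10⁻⁴/7.7 × 10⁻⁴)·(+4.8) = 33.5609 psu.
Increase required: 33.5609 − 33.10 = 0.4609 psu.

0.46 psu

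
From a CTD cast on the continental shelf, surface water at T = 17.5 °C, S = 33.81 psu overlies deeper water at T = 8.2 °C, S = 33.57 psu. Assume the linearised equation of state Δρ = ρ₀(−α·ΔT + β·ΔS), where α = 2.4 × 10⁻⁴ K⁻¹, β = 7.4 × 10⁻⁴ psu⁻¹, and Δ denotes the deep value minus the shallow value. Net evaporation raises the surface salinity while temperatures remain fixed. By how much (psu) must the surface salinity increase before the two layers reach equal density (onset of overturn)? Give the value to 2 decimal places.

2.78 psu

Neutral buoyancy requires −α(T_deep − T_surf) + β(S_deep − S_surf′) = 0.
S_surf′ = S_deep − (α/β)·ΔT = 33.57 − (2.4 × 10⁻⁴/7.4 × 10⁻⁴)·(-9.3) = 36.5862 psu.
Increase required: 36.5862 − 33.81 = 2.7762 psu.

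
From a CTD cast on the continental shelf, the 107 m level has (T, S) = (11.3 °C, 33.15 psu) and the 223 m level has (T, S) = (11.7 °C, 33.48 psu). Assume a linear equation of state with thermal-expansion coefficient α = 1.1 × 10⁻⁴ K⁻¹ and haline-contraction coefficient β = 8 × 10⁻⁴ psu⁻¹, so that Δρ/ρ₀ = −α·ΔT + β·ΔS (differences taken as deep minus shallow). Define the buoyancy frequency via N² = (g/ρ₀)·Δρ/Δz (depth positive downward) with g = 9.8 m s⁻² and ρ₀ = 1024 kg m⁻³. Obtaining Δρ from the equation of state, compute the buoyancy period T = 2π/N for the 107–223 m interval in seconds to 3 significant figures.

1.46 × 10³ s

ΔT = +0.4 K, ΔS = +0.33 psu (deep − shallow).
Δρ/ρ₀ = −αΔT + βΔS = -4.40 × 10⁻⁵ + 2.64 × 10⁻⁴ = 2.20 × 10⁻⁴, so Δρ ≈ 0.2253 kg m⁻³.
N² = (g/ρ₀)·Δρ/Δz = g·(Δρ/ρ₀)/Δz = 9.8 × 2.20 × 10⁻⁴ / 116 = 1.8586 × 10⁻⁵ s⁻².
N = √(1.8586 × 10⁻⁵) = 4.3111 × 10⁻³ rad s⁻¹ → T = 2π/N = 1.4574 × 10³ s ≈ 1.46 × 10³ s.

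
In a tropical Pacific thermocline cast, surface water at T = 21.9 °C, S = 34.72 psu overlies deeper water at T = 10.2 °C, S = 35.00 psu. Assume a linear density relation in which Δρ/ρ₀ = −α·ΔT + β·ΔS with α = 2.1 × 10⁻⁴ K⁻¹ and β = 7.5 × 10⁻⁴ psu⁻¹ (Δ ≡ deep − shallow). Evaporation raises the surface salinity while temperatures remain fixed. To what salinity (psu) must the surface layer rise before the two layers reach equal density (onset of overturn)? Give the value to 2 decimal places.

38.28 psu

Neutral buoyancy requires −α(T_deep − T_surf) + β(S_deep − S_surf′) = 0.
S_surf′ = S_deep − (α/β)·ΔT = 35.00 − (2.1 × 10⁻⁴/7.5 × 10⁻⁴)·(-11.7) = 38.2760 psu.
Increase required: 38.2760 − 34.72 = 3.5560 psu.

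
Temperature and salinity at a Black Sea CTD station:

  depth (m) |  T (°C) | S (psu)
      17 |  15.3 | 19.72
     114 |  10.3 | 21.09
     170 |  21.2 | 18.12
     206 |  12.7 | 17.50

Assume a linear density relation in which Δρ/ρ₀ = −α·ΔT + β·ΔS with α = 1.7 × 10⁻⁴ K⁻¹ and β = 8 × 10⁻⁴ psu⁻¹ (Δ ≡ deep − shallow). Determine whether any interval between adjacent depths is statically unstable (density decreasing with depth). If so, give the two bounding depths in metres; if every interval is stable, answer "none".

114–170 m

Evaluate Δρ/ρ₀ = −αΔT + βΔS across each adjacent pair:
  17–114 m: −αΔT+βΔS = −(1.7 × 10⁻⁴)(-5.0)+(8 × 10⁻⁴)(+1.37) = 1.9 × 10⁻³ → stable
  114–170 m: −αΔT+βΔS = −(1.7 × 10⁻⁴)(+10.9)+(8 × 10⁻⁴)(-2.97) = -4.2 × 10⁻³ → UNSTABLE
  170–206 m: −αΔT+βΔS = −(1.7 × 10⁻⁴)(-8.5)+(8 × 10⁻⁴)(-0.62) = 9.5 × 10⁻⁴ → stable
The 114–170 m interval has Δρ < 0: lighter water underlies denser water.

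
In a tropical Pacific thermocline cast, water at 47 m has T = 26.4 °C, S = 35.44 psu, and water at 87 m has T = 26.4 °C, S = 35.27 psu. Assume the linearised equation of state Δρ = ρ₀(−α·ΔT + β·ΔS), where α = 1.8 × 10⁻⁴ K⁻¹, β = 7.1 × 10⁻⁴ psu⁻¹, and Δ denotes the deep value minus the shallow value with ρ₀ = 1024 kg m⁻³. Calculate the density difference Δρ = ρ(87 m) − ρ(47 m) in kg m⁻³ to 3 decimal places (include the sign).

-0.124 kg m⁻³

ΔT = +0.0 K, ΔS = -0.17 psu (deep − shallow).
Δρ/ρ₀ = −(1.8 × 10⁻⁴)(+0.0) + (7.1 × 10⁻⁴)(-0.17) = -1.207 × 10⁻⁴.
Δρ = 1024 × (-1.207 × 10⁻⁴) = -0.124 kg m⁻³.
Negative Δρ: lighter below, statically unstable.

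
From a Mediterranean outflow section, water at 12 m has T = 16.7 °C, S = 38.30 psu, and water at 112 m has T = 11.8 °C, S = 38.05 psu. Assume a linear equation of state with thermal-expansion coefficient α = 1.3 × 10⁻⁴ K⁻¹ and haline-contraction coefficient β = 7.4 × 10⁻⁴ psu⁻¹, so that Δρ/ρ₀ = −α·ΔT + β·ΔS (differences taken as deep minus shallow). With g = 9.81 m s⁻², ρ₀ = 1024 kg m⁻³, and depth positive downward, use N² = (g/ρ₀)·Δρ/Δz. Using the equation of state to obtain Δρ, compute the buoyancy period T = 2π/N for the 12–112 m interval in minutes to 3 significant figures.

15.7 min

ΔT = -4.9 K, ΔS = -0.25 psu (deep − shallow).
Δρ/ρ₀ = −αΔT + βΔS = 6.37 × 10⁻⁴ − 1.85 × 10⁻⁴ = 4.52 × 10⁻⁴, so Δρ ≈ 0.4628 kg m⁻³.
N² = (g/ρ₀)·Δρ/Δz = g·(Δρ/ρ₀)/Δz = 9.81 × 4.52 × 10⁻⁴ / 100 = 4.4341 × 10⁻⁵ s⁻².
N = √(4.4341 × 10⁻⁵) = 6.6589 × 10⁻³ rad s⁻¹ → T = 2π/N = 943.58 s = 15.726 min ≈ 15.7 min.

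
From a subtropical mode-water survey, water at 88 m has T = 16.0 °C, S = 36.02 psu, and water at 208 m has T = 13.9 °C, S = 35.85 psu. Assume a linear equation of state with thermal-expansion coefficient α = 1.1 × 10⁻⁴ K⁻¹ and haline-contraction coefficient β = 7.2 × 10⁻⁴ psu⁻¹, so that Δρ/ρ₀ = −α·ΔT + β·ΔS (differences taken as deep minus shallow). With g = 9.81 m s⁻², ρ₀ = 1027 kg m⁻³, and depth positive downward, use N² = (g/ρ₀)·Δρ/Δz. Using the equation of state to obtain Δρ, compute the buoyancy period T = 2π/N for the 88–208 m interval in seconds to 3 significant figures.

ΔT = -2.1 K, ΔS = -0.17 psu (deep − shallow).
Δρ/ρ₀ = −αΔT + βΔS = 2.31 × 10⁻⁴ − 1.224 × 10⁻⁴ = 1.086 × 10⁻⁴, so Δρ ≈ 0.1115 kg m⁻³.
N² = (g/ρ₀)·Δρ/Δz = g·(Δρ/ρ₀)/Δz = 9.81 × 1.086 × 10⁻⁴ / 120 = 8.8781 × 10⁻⁶ s⁻².
N = √(8.8781 × 10⁻⁶) = 2.9796 × 10⁻³ rad s⁻¹ → T = 2π/N = 2.1087 × 10³ s ≈ 2.11 × 10³ s.

2.11 × 10³ s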